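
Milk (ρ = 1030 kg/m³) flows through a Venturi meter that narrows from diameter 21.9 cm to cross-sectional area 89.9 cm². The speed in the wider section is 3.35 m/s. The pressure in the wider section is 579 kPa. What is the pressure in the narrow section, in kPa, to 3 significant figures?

483 kPa

Mass conservation (A₁v₁ = A₂v₂) gives v₂ = 3.35 × 377/89.9 = 14.0 m/s.
Along the horizontal streamline, P + ½ρv² is constant.
P₂ = P₁ − ½ρ(v₂² − v₁²) = 579000 − ½·1030·(14.0² − 3.35²) = 579000 − 95700 = 483000 Pa.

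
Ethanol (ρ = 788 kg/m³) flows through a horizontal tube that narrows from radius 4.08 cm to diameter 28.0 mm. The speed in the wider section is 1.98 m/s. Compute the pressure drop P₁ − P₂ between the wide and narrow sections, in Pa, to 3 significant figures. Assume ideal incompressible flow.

By continuity, v₂ = v₁·A₁/A₂ = 1.98·(52.3/6.16) = 16.8 m/s.
Along the horizontal streamline, P + ½ρv² is constant.
P₁ − P₂ = ½·788·(16.8² − 1.98²) = ½·788·279 = 110000 Pa.

ΔP = 110000 Pa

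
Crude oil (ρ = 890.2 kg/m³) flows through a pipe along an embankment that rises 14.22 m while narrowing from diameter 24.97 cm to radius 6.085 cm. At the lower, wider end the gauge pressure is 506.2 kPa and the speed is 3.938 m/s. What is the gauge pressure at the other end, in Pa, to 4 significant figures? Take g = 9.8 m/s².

266700 Pa

By continuity, v₂ = v₁·A₁/A₂ = 3.938·(489.7/116.3) = 16.58 m/s.
Energy conservation along the streamline gives P₂ = P₁ − ½ρ(v₂² − v₁²) − ρg(h₂ − h₁).
P₂ = 506200 + ½·890.2·(3.938² − 16.58²) − 890.2·9.8·(+14.22) = 506200 + (-115400) − (124100) = 266700 Pa.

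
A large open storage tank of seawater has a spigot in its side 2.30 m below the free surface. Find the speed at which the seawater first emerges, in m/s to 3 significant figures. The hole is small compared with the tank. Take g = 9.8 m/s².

v = 6.71 m/s

Bernoulli from surface to hole (P equal, v_surface ≈ 0): v = √(2gh) = √(2×9.8×2.30) = 6.71 m/s.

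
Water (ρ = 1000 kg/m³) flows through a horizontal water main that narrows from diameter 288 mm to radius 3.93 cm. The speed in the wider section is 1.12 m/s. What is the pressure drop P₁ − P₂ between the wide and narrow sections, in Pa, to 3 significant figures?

112000 Pa

Mass conservation (A₁v₁ = A₂v₂) gives v₂ = 1.12 × 651/48.5 = 15.0 m/s.
With no height change, Bernoulli's equation is P₁ + ½ρv₁² = P₂ + ½ρv₂².
P₁ − P₂ = ½·1000·(15.0² − 1.12²) = ½·1000·225 = 112000 Pa.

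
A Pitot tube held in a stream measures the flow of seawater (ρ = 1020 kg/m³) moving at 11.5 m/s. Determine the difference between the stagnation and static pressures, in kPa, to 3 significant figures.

ΔP ≈ 67.4 kPa

Bernoulli between the free stream and the stagnation point: ½ρv² = P_stag − P_static.
ΔP = ½·1020·11.5² = 67400 Pa.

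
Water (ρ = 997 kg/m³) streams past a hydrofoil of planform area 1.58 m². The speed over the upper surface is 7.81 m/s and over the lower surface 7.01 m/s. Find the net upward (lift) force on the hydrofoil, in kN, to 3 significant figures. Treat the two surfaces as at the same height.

The faster flow above has the lower pressure; Bernoulli (same height) gives ΔP = ½ρ(v_up² − v_low²).
ΔP = ½·997·(7.81² − 7.01²) = 5910 Pa.
Lift = ΔP · A = 5910 × 1.58 = 9340 N.

F ≈ 9.34 kN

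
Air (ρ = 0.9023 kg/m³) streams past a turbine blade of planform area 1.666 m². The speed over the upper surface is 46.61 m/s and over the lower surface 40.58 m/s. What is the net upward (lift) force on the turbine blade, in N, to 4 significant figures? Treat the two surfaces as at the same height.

From P + ½ρv² = const at equal height, P_low − P_up = ½ρ(v_up² − v_low²).
ΔP = ½·0.9023·(46.61² − 40.58²) = 237.2 Pa.
Lift = ΔP · A = 237.2 × 1.666 = 395.2 N.

395.2 N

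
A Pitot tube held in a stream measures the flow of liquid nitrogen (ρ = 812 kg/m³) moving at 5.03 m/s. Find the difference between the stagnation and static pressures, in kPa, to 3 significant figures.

10.3 kPa

Bernoulli between the free stream and the stagnation point: ½ρv² = P_stag − P_static.
ΔP = ½·812·5.03² = 10300 Pa.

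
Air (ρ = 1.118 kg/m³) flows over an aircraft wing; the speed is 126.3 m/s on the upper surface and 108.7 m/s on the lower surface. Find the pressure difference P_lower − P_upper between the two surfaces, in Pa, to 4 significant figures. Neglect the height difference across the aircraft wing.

ΔP ≈ 2312 Pa

Bernoulli (same height): P_lower − P_upper = ½ρ(v_upper² − v_lower²).
ΔP = ½·1.118·(126.3² − 108.7²) = 2312 Pa.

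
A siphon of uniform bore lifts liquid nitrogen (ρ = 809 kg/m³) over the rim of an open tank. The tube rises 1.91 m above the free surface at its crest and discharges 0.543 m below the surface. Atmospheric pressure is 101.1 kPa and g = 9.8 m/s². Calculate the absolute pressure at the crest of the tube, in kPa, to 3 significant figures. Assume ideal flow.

The outlet speed comes from Torricelli: v = √(2g·0.543) = 3.26 m/s.
Continuity keeps v the same throughout the tube; from surface to crest, P_atm + 0 = P_top + ½ρv² + ρg·h_top.
P_top = 101100 − ½·809·3.26² − 809·9.8·1.91 = 81700 Pa.

81.7 kPa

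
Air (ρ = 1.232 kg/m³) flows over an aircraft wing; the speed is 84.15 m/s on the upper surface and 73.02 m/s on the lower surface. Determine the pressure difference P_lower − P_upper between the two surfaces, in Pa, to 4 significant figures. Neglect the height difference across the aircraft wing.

1078 Pa

With negligible Δh, P + ½ρv² is constant, so P_low − P_up = ½ρ(v_up² − v_low²).
ΔP = ½·1.232·(84.15² − 73.02²) = 1078 Pa.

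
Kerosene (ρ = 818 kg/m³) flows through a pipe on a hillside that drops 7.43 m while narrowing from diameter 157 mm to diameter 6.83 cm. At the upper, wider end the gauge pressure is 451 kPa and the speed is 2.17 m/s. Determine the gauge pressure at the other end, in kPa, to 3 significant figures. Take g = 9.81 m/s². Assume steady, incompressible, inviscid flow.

The volume flow rate is constant, so v₂ = (A₁/A₂)v₁ = (194/36.6)·2.17 = 11.5 m/s.
Applying Bernoulli between the two ends and solving for P₂: P₂ = P₁ + ½ρ(v₁² − v₂²) − ρgΔh.
P₂ = 451000 + ½·818·(2.17² − 11.5²) − 818·9.81·(−7.43) = 451000 + (-51800) − (-59600) = 459000 Pa.

P₂ ≈ 459 kPa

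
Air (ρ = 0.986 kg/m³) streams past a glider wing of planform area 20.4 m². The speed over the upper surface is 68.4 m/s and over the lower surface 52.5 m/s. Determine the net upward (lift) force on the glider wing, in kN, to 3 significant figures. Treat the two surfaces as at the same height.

F ≈ 19.3 kN

With equal heights on the two surfaces, Bernoulli gives P_lower − P_upper = ½ρ(v_upper² − v_lower²).
ΔP = ½·0.986·(68.4² − 52.5²) = 948 Pa.
Lift = ΔP · A = 948 × 20.4 = 19300 N.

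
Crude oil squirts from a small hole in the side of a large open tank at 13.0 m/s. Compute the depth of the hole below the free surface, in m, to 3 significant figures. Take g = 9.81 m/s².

For a small hole in a large open tank, ½v² = gh, giving h = v²/(2g).
h = 13.0²/(2·9.81) = 169/19.62 = 8.61 m.

h ≈ 8.61 m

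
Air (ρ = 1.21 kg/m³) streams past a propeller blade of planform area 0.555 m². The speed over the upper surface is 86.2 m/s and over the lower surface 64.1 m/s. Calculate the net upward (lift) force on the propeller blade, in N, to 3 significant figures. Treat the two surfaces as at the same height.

F ≈ 1120 N

The faster flow above has the lower pressure; Bernoulli (same height) gives ΔP = ½ρ(v_up² − v_low²).
ΔP = ½·1.21·(86.2² − 64.1²) = 2010 Pa.
Lift = ΔP · A = 2010 × 0.555 = 1120 N.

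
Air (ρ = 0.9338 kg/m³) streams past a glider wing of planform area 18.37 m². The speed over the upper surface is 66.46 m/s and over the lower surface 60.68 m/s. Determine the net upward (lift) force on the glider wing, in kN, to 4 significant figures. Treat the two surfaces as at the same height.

F = 6.303 kN

With equal heights on the two surfaces, Bernoulli gives P_lower − P_upper = ½ρ(v_upper² − v_lower²).
ΔP = ½·0.9338·(66.46² − 60.68²) = 343.1 Pa.
Lift = ΔP · A = 343.1 × 18.37 = 6303 N.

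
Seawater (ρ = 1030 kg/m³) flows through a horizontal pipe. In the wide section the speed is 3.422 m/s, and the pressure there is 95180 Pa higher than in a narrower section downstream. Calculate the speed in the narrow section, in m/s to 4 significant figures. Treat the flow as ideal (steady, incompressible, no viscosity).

With h₁ = h₂, rearranging Bernoulli gives v₂ = √(v₁² + 2ΔP/ρ).
v₂ = √(3.422² + 2·95180/1030) = √(11.71 + 184.8) = 14.02 m/s.

14.02 m/s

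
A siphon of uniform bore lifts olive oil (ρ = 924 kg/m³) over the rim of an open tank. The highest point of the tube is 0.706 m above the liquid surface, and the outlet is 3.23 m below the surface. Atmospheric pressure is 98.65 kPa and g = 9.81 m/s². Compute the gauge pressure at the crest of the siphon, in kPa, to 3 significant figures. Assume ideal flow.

Bernoulli surface→outlet gives ½v² = g·h_out, so v = √(2·9.81·3.23) = 7.96 m/s.
Continuity keeps v the same throughout the tube; from surface to crest, P_atm + 0 = P_top + ½ρv² + ρg·h_top.
P_top = 98650 − ½·924·7.96² − 924·9.81·0.706 = 63000 Pa. So P_gauge = P_top − P_atm = -35700 Pa.

P_gauge ≈ -35.7 kPa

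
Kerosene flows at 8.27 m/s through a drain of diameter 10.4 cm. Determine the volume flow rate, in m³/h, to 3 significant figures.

253 m³/h

Q = A·v = 0.00849 m² × 8.27 m/s = 0.0703 m³/s.
Converting: 0.0703 m³/s × 3600 = 253 m³/h.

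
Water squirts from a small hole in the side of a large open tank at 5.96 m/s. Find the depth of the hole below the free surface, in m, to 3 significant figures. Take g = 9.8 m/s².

h = 1.81 m

For a small hole in a large open tank, ½v² = gh, giving h = v²/(2g).
h = 5.96²/(2·9.8) = 35.5/19.60 = 1.81 m.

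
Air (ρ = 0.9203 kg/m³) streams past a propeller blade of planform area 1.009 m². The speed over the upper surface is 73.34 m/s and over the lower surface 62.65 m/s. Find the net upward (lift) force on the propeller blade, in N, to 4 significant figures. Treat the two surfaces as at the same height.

F ≈ 675.0 N

From P + ½ρv² = const at equal height, P_low − P_up = ½ρ(v_up² − v_low²).
ΔP = ½·0.9203·(73.34² − 62.65²) = 668.9 Pa.
Lift = ΔP · A = 668.9 × 1.009 = 675.0 N.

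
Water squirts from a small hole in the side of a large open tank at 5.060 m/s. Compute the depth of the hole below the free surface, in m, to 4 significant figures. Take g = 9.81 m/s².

h = 1.305 m

Torricelli: v = √(2gh), so h = v²/(2g).
h = 5.060²/(2·9.81) = 25.60/19.62 = 1.305 m.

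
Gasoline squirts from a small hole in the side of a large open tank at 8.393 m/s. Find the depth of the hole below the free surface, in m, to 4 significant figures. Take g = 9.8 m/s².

3.594 m

For a small hole in a large open tank, ½v² = gh, giving h = v²/(2g).
h = 8.393²/(2·9.8) = 70.44/19.60 = 3.594 m.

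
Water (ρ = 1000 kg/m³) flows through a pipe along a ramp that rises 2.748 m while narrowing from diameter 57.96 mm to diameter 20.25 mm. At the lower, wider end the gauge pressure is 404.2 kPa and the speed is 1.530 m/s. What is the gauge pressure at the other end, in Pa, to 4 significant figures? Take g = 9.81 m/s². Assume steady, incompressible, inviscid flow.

Continuity gives A₁v₁ = A₂v₂, so v₂ = (26.38 cm²)/(3.221 cm²) × 1.530 m/s = 12.53 m/s.
Bernoulli: P₁ + ½ρv₁² + ρg h₁ = P₂ + ½ρv₂² + ρg h₂, so P₂ = P₁ + ½ρ(v₁² − v₂²) − ρg(h₂ − h₁).
P₂ = 404200 + ½·1000·(1.530² − 12.53²) − 1000·9.81·(+2.748) = 404200 + (-77380) − (26960) = 299900 Pa.

299900 Pa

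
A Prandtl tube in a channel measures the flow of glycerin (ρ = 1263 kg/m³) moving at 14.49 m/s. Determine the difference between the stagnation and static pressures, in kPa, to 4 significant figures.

ΔP ≈ 132.6 kPa

At the stagnation point the flow is brought to rest, so Bernoulli gives P_stag − P_static = ½ρv².
ΔP = ½·1263·14.49² = 132600 Pa.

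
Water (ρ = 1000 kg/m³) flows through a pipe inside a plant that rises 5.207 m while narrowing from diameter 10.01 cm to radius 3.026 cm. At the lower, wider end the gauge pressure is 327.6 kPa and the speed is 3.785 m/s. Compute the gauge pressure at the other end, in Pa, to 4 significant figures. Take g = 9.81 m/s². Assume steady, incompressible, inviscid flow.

The volume flow rate is constant, so v₂ = (A₁/A₂)v₁ = (78.70/28.77)·3.785 = 10.35 m/s.
Applying Bernoulli between the two ends and solving for P₂: P₂ = P₁ + ½ρ(v₁² − v₂²) − ρgΔh.
P₂ = 327600 + ½·1000·(3.785² − 10.35²) − 1000·9.81·(+5.207) = 327600 + (-46450) − (51080) = 230100 Pa.

P₂ = 230100 Pa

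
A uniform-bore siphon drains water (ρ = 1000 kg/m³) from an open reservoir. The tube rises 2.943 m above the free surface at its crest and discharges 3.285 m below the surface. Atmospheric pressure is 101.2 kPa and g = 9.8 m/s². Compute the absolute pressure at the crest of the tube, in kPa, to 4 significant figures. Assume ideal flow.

P_top = 40.17 kPa

Bernoulli surface→outlet gives ½v² = g·h_out, so v = √(2·9.8·3.285) = 8.024 m/s.
Continuity keeps v the same throughout the tube; from surface to crest, P_atm + 0 = P_top + ½ρv² + ρg·h_top.
P_top = 101200 − ½·1000·8.024² − 1000·9.8·2.943 = 40170 Pa.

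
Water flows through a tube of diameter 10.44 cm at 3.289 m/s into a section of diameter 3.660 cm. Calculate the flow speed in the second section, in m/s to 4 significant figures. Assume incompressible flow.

v₂ ≈ 26.76 m/s

Continuity gives A₁v₁ = A₂v₂, so v₂ = (85.60 cm²)/(10.52 cm²) × 3.289 m/s = 26.76 m/s.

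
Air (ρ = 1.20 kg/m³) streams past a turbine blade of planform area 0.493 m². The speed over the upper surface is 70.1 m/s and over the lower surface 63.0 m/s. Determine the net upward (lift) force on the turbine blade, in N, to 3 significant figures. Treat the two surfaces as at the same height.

F ≈ 280 N

From P + ½ρv² = const at equal height, P_low − P_up = ½ρ(v_up² − v_low²).
ΔP = ½·1.20·(70.1² − 63.0²) = 567 Pa.
Lift = ΔP · A = 567 × 0.493 = 280 N.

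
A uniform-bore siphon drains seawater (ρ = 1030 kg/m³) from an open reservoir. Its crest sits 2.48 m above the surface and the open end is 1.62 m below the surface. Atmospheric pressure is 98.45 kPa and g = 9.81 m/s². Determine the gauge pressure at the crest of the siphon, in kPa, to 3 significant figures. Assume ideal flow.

From the surface to the outlet (both open to atmosphere, surface at rest): v = √(2g·h_out) = √(2·9.81·1.62) = 5.64 m/s.
Continuity keeps v the same throughout the tube; from surface to crest, P_atm + 0 = P_top + ½ρv² + ρg·h_top.
P_top = 98450 − ½·1030·5.64² − 1030·9.81·2.48 = 57000 Pa. So P_gauge = P_top − P_atm = -41400 Pa.

P_gauge = -41.4 kPa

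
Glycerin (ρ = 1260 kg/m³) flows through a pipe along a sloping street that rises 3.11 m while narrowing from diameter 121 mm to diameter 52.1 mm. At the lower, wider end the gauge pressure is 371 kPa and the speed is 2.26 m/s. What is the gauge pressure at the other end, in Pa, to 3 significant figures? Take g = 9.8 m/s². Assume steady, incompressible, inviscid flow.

P₂ = 242000 Pa

By continuity, v₂ = v₁·A₁/A₂ = 2.26·(115/21.3) = 12.2 m/s.
Bernoulli: P₁ + ½ρv₁² + ρg h₁ = P₂ + ½ρv₂² + ρg h₂, so P₂ = P₁ + ½ρ(v₁² − v₂²) − ρg(h₂ − h₁).
P₂ = 371000 + ½·1260·(2.26² − 12.2²) − 1260·9.8·(+3.11) = 371000 + (-90400) − (38400) = 242000 Pa.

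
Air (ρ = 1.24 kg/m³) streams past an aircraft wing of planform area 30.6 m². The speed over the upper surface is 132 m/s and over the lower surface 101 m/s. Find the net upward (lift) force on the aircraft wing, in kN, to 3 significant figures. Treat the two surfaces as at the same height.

The faster flow above has the lower pressure; Bernoulli (same height) gives ΔP = ½ρ(v_up² − v_low²).
ΔP = ½·1.24·(132² − 101²) = 4480 Pa.
Lift = ΔP · A = 4480 × 30.6 = 137000 N.

F ≈ 137 kN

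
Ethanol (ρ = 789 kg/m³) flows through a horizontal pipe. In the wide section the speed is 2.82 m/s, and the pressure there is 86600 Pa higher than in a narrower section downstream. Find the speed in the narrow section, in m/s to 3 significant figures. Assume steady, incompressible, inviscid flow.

Horizontal Bernoulli: P₁ + ½ρv₁² = P₂ + ½ρv₂², so v₂² = v₁² + 2(P₁ − P₂)/ρ.
v₂ = √(2.82² + 2·86600/789) = √(7.95 + 220) = 15.1 m/s.

v₂ ≈ 15.1 m/s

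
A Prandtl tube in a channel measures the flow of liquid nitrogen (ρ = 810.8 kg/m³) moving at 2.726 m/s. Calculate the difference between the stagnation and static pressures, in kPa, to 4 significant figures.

3.013 kPa

Bernoulli between the free stream and the stagnation point: ½ρv² = P_stag − P_static.
ΔP = ½·810.8·2.726² = 3013 Pa.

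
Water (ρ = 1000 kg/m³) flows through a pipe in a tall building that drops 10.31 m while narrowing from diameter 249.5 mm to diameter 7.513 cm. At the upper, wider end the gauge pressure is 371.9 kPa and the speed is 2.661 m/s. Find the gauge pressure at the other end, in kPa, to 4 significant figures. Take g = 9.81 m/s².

Continuity gives A₁v₁ = A₂v₂, so v₂ = (488.9 cm²)/(44.33 cm²) × 2.661 m/s = 29.35 m/s.
Bernoulli: P₁ + ½ρv₁² + ρg h₁ = P₂ + ½ρv₂² + ρg h₂, so P₂ = P₁ + ½ρ(v₁² − v₂²) − ρg(h₂ − h₁).
P₂ = 371900 + ½·1000·(2.661² − 29.35²) − 1000·9.81·(−10.31) = 371900 + (-427100) − (-101100) = 45970 Pa.

45.97 kPa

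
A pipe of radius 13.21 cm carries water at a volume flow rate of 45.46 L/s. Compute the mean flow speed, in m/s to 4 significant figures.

Q = 45.46 L/s = 0.04546 m³/s.
v = Q/A = 0.04546 / 0.05482 = 0.8292 m/s.

v ≈ 0.8292 m/s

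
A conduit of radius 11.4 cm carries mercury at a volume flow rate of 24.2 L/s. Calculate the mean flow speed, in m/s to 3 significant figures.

Q = 24.2 L/s = 0.0242 m³/s.
v = Q/A = 0.0242 / 0.0408 = 0.593 m/s.

0.593 m/s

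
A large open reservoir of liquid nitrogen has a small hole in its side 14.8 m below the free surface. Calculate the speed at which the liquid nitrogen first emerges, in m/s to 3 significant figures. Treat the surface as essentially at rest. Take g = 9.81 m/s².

v ≈ 17.0 m/s

With the surface at rest and both surface and jet at atmospheric pressure, Bernoulli gives ρg h = ½ρv², so v = √(2gh) = √(2·9.81·14.8) = 17.0 m/s.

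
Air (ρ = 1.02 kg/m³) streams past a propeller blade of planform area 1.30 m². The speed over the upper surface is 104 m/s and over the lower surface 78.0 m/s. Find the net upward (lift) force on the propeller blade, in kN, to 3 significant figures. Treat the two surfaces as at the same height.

3.14 kN

With equal heights on the two surfaces, Bernoulli gives P_lower − P_upper = ½ρ(v_upper² − v_lower²).
ΔP = ½·1.02·(104² − 78.0²) = 2410 Pa.
Lift = ΔP · A = 2410 × 1.30 = 3140 N.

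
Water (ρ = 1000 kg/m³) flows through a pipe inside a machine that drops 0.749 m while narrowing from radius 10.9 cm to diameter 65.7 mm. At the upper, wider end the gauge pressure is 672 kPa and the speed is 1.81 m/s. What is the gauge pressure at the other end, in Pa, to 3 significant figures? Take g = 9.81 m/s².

P₂ ≈ 482000 Pa

Continuity gives A₁v₁ = A₂v₂, so v₂ = (373 cm²)/(33.9 cm²) × 1.81 m/s = 19.9 m/s.
Bernoulli: P₁ + ½ρv₁² + ρg h₁ = P₂ + ½ρv₂² + ρg h₂, so P₂ = P₁ + ½ρ(v₁² − v₂²) − ρg(h₂ − h₁).
P₂ = 672000 + ½·1000·(1.81² − 19.9²) − 1000·9.81·(−0.749) = 672000 + (-197000) − (-7350) = 482000 Pa.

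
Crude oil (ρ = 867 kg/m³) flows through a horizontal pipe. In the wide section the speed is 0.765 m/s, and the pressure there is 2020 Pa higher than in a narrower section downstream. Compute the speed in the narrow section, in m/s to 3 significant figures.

v₂ ≈ 2.29 m/s

With h₁ = h₂, rearranging Bernoulli gives v₂ = √(v₁² + 2ΔP/ρ).
v₂ = √(0.765² + 2·2020/867) = √(0.585 + 4.66) = 2.29 m/s.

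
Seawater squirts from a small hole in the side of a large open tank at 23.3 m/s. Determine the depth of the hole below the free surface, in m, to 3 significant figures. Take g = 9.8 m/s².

h ≈ 27.7 m

Torricelli: v = √(2gh), so h = v²/(2g).
h = 23.3²/(2·9.8) = 543/19.60 = 27.7 m.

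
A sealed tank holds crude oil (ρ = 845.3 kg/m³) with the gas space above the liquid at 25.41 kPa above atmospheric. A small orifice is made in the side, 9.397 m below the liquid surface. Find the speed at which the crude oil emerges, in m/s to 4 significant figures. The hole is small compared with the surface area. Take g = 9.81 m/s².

v ≈ 15.64 m/s

Take point 1 at the surface (v₁ ≈ 0) and point 2 at the hole (at atmospheric pressure). Bernoulli: P₁ + ρg h = P_atm + ½ρv₂².
With P₁ − P_atm = 25410 Pa, v₂ = √(2gh + 2ΔP/ρ) = √(2·9.81·9.397 + 2·25410/845.3) = 15.64 m/s.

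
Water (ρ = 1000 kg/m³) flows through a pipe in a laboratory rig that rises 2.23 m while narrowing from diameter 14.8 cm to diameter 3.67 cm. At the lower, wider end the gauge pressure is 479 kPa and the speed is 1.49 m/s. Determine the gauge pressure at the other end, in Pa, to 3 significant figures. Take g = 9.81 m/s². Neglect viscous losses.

Mass conservation (A₁v₁ = A₂v₂) gives v₂ = 1.49 × 172/10.6 = 24.2 m/s.
Applying Bernoulli between the two ends and solving for P₂: P₂ = P₁ + ½ρ(v₁² − v₂²) − ρgΔh.
P₂ = 479000 + ½·1000·(1.49² − 24.2²) − 1000·9.81·(+2.23) = 479000 + (-292000) − (21900) = 165000 Pa.

P₂ = 165000 Pa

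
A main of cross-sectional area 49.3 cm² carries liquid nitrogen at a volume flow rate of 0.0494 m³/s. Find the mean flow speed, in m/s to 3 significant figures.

Q = 0.0494 m³/s = 0.0494 m³/s.
v = Q/A = 0.0494 / 0.00493 = 10.0 m/s.

v ≈ 10.0 m/s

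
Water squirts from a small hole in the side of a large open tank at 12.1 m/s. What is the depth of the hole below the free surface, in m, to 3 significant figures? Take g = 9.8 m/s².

7.47 m

For a small hole in a large open tank, ½v² = gh, giving h = v²/(2g).
h = 12.1²/(2·9.8) = 146/19.60 = 7.47 m.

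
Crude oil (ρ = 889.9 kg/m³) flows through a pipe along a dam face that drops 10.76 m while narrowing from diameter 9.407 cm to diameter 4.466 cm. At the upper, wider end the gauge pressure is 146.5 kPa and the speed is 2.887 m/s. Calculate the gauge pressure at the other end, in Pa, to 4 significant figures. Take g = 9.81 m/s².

P₂ ≈ 171100 Pa

The volume flow rate is constant, so v₂ = (A₁/A₂)v₁ = (69.50/15.66)·2.887 = 12.81 m/s.
Applying Bernoulli between the two ends and solving for P₂: P₂ = P₁ + ½ρ(v₁² − v₂²) − ρgΔh.
P₂ = 146500 + ½·889.9·(2.887² − 12.81²) − 889.9·9.81·(−10.76) = 146500 + (-69290) − (-93930) = 171100 Pa.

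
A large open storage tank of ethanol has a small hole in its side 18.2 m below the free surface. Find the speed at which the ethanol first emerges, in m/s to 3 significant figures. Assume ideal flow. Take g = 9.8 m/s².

Torricelli's result v = √(2gh) gives v = √(2·9.8·18.2) = 18.9 m/s.

18.9 m/s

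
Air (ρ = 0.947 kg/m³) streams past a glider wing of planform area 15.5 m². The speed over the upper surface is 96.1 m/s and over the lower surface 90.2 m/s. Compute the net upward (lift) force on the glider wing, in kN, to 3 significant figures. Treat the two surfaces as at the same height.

F = 8.07 kN

With equal heights on the two surfaces, Bernoulli gives P_lower − P_upper = ½ρ(v_upper² − v_lower²).
ΔP = ½·0.947·(96.1² − 90.2²) = 520 Pa.
Lift = ΔP · A = 520 × 15.5 = 8070 N.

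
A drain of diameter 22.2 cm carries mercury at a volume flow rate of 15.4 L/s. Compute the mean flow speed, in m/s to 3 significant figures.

v = 0.398 m/s

Q = 15.4 L/s = 0.0154 m³/s.
v = Q/A = 0.0154 / 0.0387 = 0.398 m/s.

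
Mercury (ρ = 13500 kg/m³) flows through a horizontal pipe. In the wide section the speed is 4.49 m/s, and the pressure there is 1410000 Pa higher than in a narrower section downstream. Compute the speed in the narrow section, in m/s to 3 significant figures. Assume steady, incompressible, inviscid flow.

Along the level pipe P + ½ρv² is conserved, hence v₂² = v₁² + 2(P₁ − P₂)/ρ.
v₂ = √(4.49² + 2·1410000/13500) = √(20.2 + 209) = 15.1 m/s.

v₂ = 15.1 m/s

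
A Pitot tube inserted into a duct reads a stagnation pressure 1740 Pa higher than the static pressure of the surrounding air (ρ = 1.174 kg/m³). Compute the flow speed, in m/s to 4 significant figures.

v ≈ 54.44 m/s

At the stagnation point the flow is brought to rest, so Bernoulli gives P_stag − P_static = ½ρv².
v = √(2ΔP/ρ) = √(2·1740/1.174) = 54.44 m/s.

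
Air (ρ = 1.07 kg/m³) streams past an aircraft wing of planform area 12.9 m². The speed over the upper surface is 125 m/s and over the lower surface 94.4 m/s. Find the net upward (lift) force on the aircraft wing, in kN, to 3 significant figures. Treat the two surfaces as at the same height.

From P + ½ρv² = const at equal height, P_low − P_up = ½ρ(v_up² − v_low²).
ΔP = ½·1.07·(125² − 94.4²) = 3590 Pa.
Lift = ΔP · A = 3590 × 12.9 = 46300 N.

46.3 kN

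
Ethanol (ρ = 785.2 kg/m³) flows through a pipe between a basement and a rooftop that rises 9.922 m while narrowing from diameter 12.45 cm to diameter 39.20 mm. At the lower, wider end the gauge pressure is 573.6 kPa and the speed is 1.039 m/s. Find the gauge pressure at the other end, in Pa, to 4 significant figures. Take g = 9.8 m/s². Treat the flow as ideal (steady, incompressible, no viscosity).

Continuity gives A₁v₁ = A₂v₂, so v₂ = (121.7 cm²)/(12.07 cm²) × 1.039 m/s = 10.48 m/s.
Applying Bernoulli between the two ends and solving for P₂: P₂ = P₁ + ½ρ(v₁² − v₂²) − ρgΔh.
P₂ = 573600 + ½·785.2·(1.039² − 10.48²) − 785.2·9.8·(+9.922) = 573600 + (-42700) − (76350) = 454600 Pa.

P₂ = 454600 Pa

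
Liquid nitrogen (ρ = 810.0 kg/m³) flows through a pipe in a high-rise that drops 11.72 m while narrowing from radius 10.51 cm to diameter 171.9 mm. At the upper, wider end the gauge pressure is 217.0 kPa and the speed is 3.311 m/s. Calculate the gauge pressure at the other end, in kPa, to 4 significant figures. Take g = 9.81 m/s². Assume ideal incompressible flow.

P₂ ≈ 304.6 kPa

Continuity gives A₁v₁ = A₂v₂, so v₂ = (347.0 cm²)/(232.1 cm²) × 3.311 m/s = 4.951 m/s.
Applying Bernoulli between the two ends and solving for P₂: P₂ = P₁ + ½ρ(v₁² − v₂²) − ρgΔh.
P₂ = 217000 + ½·810.0·(3.311² − 4.951²) − 810.0·9.81·(−11.72) = 217000 + (-5487) − (-93130) = 304600 Pa.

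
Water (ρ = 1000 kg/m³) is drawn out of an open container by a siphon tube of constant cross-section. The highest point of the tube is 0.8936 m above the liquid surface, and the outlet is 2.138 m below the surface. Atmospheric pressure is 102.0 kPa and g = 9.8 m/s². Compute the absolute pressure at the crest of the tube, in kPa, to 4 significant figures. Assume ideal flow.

P_top ≈ 72.29 kPa

Bernoulli surface→outlet gives ½v² = g·h_out, so v = √(2·9.8·2.138) = 6.473 m/s.
The bore is uniform, so the speed at the crest is the same v. Bernoulli surface→crest: P_atm = P_top + ½ρv² + ρg·h_top.
P_top = 102000 − ½·1000·6.473² − 1000·9.8·0.8936 = 72290 Pa.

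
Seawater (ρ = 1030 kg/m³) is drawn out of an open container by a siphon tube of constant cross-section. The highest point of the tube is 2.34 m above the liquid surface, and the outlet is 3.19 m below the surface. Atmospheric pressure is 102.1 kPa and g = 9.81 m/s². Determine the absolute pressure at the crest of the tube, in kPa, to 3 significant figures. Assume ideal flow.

P_top ≈ 46.2 kPa

Bernoulli surface→outlet gives ½v² = g·h_out, so v = √(2·9.81·3.19) = 7.91 m/s.
The bore is uniform, so the speed at the crest is the same v. Bernoulli surface→crest: P_atm = P_top + ½ρv² + ρg·h_top.
P_top = 102100 − ½·1030·7.91² − 1030·9.81·2.34 = 46200 Pa.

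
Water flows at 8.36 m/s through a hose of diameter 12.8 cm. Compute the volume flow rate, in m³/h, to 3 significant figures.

387 m³/h

Q = A·v = 0.0129 m² × 8.36 m/s = 0.108 m³/s.
Converting: 0.108 m³/s × 3600 = 387 m³/h.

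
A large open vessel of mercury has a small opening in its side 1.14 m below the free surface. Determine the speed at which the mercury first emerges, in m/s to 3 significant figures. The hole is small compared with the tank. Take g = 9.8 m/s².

v = 4.73 m/s

The surface is effectively still and both ends are open, so ½v² = gh and v = √(2·9.8·1.14) = 4.73 m/s.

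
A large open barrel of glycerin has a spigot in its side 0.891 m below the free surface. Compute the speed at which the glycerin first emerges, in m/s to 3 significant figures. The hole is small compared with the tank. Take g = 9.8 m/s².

v ≈ 4.18 m/s

Bernoulli from surface to hole (P equal, v_surface ≈ 0): v = √(2gh) = √(2×9.8×0.891) = 4.18 m/s.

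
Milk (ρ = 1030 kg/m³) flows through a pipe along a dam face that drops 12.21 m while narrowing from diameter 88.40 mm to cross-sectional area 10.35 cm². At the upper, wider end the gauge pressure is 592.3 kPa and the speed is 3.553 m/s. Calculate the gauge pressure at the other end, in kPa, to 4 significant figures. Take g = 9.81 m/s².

By continuity, v₂ = v₁·A₁/A₂ = 3.553·(61.38/10.35) = 21.07 m/s.
Applying Bernoulli between the two ends and solving for P₂: P₂ = P₁ + ½ρ(v₁² − v₂²) − ρgΔh.
P₂ = 592300 + ½·1030·(3.553² − 21.07²) − 1030·9.81·(−12.21) = 592300 + (-222100) − (-123400) = 493600 Pa.

P₂ = 493.6 kPa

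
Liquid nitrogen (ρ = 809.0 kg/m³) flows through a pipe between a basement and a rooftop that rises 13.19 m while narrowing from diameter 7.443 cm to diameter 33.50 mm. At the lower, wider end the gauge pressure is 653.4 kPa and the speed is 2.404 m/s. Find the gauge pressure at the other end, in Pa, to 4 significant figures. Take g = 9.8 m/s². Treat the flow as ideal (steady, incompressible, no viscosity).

By continuity, v₂ = v₁·A₁/A₂ = 2.404·(43.51/8.814) = 11.87 m/s.
Energy conservation along the streamline gives P₂ = P₁ − ½ρ(v₂² − v₁²) − ρg(h₂ − h₁).
P₂ = 653400 + ½·809.0·(2.404² − 11.87²) − 809.0·9.8·(+13.19) = 653400 + (-54630) − (104600) = 494200 Pa.

P₂ ≈ 494200 Pa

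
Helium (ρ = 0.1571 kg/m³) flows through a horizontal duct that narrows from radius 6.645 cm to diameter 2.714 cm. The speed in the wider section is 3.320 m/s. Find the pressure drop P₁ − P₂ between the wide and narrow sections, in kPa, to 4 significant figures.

ΔP ≈ 0.4970 kPa

Continuity gives A₁v₁ = A₂v₂, so v₂ = (138.7 cm²)/(5.785 cm²) × 3.320 m/s = 79.61 m/s.
Along the horizontal streamline, P + ½ρv² is constant.
P₁ − P₂ = ½·0.1571·(79.61² − 3.320²) = ½·0.1571·6327 = 497.0 Pa.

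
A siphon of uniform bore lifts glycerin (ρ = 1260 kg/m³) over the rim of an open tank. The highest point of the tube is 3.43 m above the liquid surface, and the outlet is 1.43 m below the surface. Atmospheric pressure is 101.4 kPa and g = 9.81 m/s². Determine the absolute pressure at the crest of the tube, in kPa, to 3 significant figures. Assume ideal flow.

The outlet speed comes from Torricelli: v = √(2g·1.43) = 5.30 m/s.
The bore is uniform, so the speed at the crest is the same v. Bernoulli surface→crest: P_atm = P_top + ½ρv² + ρg·h_top.
P_top = 101400 − ½·1260·5.30² − 1260·9.81·3.43 = 41300 Pa.

P_top = 41.3 kPa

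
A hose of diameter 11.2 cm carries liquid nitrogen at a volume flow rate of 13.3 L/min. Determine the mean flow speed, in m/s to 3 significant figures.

v = 0.0225 m/s

Q = 13.3 L/min = 0.000222 m³/s.
v = Q/A = 0.000222 / 0.00985 = 0.0225 m/s.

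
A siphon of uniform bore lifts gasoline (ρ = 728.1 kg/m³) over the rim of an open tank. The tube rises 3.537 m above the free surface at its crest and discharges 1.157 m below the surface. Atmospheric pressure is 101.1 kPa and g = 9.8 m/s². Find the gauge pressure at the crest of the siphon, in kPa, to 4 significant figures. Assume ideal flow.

From the surface to the outlet (both open to atmosphere, surface at rest): v = √(2g·h_out) = √(2·9.8·1.157) = 4.762 m/s.
With constant cross-section the crest speed equals v; applying Bernoulli from the surface up to the crest, P_top = P_atm − ½ρv² − ρg·h_top.
P_top = 101100 − ½·728.1·4.762² − 728.1·9.8·3.537 = 67610 Pa. So P_gauge = P_top − P_atm = -33490 Pa.

P_gauge = -33.49 kPa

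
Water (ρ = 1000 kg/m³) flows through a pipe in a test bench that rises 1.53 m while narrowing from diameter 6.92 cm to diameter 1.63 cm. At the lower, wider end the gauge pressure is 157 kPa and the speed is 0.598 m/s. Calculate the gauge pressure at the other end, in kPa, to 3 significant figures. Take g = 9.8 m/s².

Mass conservation (A₁v₁ = A₂v₂) gives v₂ = 0.598 × 37.6/2.09 = 10.8 m/s.
Bernoulli: P₁ + ½ρv₁² + ρg h₁ = P₂ + ½ρv₂² + ρg h₂, so P₂ = P₁ + ½ρ(v₁² − v₂²) − ρg(h₂ − h₁).
P₂ = 157000 + ½·1000·(0.598² − 10.8²) − 1000·9.8·(+1.53) = 157000 + (-57900) − (15000) = 84100 Pa.

P₂ = 84.1 kPa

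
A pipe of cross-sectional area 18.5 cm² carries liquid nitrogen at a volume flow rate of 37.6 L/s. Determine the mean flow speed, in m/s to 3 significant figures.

Q = 37.6 L/s = 0.0376 m³/s.
v = Q/A = 0.0376 / 0.00185 = 20.3 m/s.

v ≈ 20.3 m/s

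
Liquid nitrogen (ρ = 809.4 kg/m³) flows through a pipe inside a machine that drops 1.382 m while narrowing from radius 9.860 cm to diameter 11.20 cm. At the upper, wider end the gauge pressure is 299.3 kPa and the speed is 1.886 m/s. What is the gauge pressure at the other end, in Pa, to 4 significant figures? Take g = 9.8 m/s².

297900 Pa

The volume flow rate is constant, so v₂ = (A₁/A₂)v₁ = (305.4/98.52)·1.886 = 5.847 m/s.
Bernoulli: P₁ + ½ρv₁² + ρg h₁ = P₂ + ½ρv₂² + ρg h₂, so P₂ = P₁ + ½ρ(v₁² − v₂²) − ρg(h₂ − h₁).
P₂ = 299300 + ½·809.4·(1.886² − 5.847²) − 809.4·9.8·(−1.382) = 299300 + (-12400) − (-10960) = 297900 Pa.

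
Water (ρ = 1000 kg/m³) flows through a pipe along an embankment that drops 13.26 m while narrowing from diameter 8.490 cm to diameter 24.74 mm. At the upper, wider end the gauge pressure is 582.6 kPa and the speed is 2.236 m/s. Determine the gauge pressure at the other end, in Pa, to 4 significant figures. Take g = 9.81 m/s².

P₂ ≈ 368500 Pa

Mass conservation (A₁v₁ = A₂v₂) gives v₂ = 2.236 × 56.61/4.807 = 26.33 m/s.
Energy conservation along the streamline gives P₂ = P₁ − ½ρ(v₂² − v₁²) − ρg(h₂ − h₁).
P₂ = 582600 + ½·1000·(2.236² − 26.33²) − 1000·9.81·(−13.26) = 582600 + (-344200) − (-130100) = 368500 Pa.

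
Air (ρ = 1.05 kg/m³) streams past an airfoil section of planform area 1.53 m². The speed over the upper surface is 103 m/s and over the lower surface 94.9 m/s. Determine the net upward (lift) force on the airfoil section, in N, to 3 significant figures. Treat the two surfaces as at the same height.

From P + ½ρv² = const at equal height, P_low − P_up = ½ρ(v_up² − v_low²).
ΔP = ½·1.05·(103² − 94.9²) = 842 Pa.
Lift = ΔP · A = 842 × 1.53 = 1290 N.

F ≈ 1290 N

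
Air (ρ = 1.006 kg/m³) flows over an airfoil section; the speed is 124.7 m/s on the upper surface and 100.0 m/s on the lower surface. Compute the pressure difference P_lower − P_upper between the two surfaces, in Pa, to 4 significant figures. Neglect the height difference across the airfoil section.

With negligible Δh, P + ½ρv² is constant, so P_low − P_up = ½ρ(v_up² − v_low²).
ΔP = ½·1.006·(124.7² − 100.0²) = 2792 Pa.

ΔP ≈ 2792 Pa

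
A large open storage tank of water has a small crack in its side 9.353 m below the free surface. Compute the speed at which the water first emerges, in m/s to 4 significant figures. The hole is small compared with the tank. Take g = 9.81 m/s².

13.55 m/s

With the surface at rest and both surface and jet at atmospheric pressure, Bernoulli gives ρg h = ½ρv², so v = √(2gh) = √(2·9.81·9.353) = 13.55 m/s.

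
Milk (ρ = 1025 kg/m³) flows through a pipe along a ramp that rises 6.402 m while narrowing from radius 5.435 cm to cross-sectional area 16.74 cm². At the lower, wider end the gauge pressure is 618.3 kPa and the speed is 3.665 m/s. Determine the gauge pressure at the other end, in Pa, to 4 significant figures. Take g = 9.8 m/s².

P₂ ≈ 349300 Pa

Mass conservation (A₁v₁ = A₂v₂) gives v₂ = 3.665 × 92.80/16.74 = 20.32 m/s.
Applying Bernoulli between the two ends and solving for P₂: P₂ = P₁ + ½ρ(v₁² − v₂²) − ρgΔh.
P₂ = 618300 + ½·1025·(3.665² − 20.32²) − 1025·9.8·(+6.402) = 618300 + (-204700) − (64310) = 349300 Pa.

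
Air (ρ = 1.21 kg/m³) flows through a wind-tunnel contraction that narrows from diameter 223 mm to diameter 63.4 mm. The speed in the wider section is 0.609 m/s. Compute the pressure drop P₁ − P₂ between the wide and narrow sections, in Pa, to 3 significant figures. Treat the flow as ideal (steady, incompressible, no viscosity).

ΔP ≈ 34.1 Pa

The volume flow rate is constant, so v₂ = (A₁/A₂)v₁ = (391/31.6)·0.609 = 7.53 m/s.
With no height change, Bernoulli's equation is P₁ + ½ρv₁² = P₂ + ½ρv₂².
P₁ − P₂ = ½·1.21·(7.53² − 0.609²) = ½·1.21·56.4 = 34.1 Pa.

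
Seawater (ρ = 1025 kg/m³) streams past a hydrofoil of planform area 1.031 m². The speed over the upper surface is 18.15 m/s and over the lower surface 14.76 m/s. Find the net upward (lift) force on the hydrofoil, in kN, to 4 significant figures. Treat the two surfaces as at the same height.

With equal heights on the two surfaces, Bernoulli gives P_lower − P_upper = ½ρ(v_upper² − v_lower²).
ΔP = ½·1025·(18.15² − 14.76²) = 57180 Pa.
Lift = ΔP · A = 57180 × 1.031 = 58950 N.

F ≈ 58.95 kN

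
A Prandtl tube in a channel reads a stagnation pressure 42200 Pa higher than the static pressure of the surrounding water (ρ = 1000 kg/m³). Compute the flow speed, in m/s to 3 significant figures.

v ≈ 9.19 m/s

At the stagnation point the flow is brought to rest, so Bernoulli gives P_stag − P_static = ½ρv².
v = √(2ΔP/ρ) = √(2·42200/1000) = 9.19 m/s.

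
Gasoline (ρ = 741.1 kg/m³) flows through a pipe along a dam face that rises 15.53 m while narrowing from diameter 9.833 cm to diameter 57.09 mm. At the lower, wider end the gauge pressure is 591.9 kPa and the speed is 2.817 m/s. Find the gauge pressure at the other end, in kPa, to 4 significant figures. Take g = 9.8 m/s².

456.2 kPa

By continuity, v₂ = v₁·A₁/A₂ = 2.817·(75.94/25.60) = 8.357 m/s.
Bernoulli: P₁ + ½ρv₁² + ρg h₁ = P₂ + ½ρv₂² + ρg h₂, so P₂ = P₁ + ½ρ(v₁² − v₂²) − ρg(h₂ − h₁).
P₂ = 591900 + ½·741.1·(2.817² − 8.357²) − 741.1·9.8·(+15.53) = 591900 + (-22940) − (112800) = 456200 Pa.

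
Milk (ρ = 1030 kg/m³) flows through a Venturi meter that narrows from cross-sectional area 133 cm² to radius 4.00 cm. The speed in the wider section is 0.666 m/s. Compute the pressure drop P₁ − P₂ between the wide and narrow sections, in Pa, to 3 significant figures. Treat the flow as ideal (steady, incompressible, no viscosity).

ΔP ≈ 1370 Pa

The volume flow rate is constant, so v₂ = (A₁/A₂)v₁ = (133/50.3)·0.666 = 1.76 m/s.
With no height change, Bernoulli's equation is P₁ + ½ρv₁² = P₂ + ½ρv₂².
P₁ − P₂ = ½·1030·(1.76² − 0.666²) = ½·1030·2.66 = 1370 Pa.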